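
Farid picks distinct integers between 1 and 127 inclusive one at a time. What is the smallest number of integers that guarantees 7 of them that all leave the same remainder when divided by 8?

49

By pigeonhole, the 8 residue classes mod 8 are the pigeonholes.
With 48 integers one could put 6 in each residue class and have no class reach 7.
The 49th integer pushes some class to 7, so 8·6 + 1 = 49.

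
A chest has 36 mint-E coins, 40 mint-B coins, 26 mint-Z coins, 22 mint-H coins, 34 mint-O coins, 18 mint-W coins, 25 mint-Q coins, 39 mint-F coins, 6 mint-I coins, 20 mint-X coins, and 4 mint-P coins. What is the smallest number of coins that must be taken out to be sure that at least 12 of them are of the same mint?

An adversary could hand out at most 11 coins per mint (mint-I, mint-P run out sooner): 11 + 11 + 11 + 11 + 11 + 11 + 11 + 11 + 6 + 11 + 4 = 109 coins and still no mint has 12.
Pigeonhole: one more coin lands in a mint already at 11, so 110 draws are enough and 109 are not.

110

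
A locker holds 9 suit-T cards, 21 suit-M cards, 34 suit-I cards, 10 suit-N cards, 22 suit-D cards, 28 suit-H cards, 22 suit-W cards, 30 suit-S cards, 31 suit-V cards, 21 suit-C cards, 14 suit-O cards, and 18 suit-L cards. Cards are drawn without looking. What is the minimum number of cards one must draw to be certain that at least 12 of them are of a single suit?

130

An adversary could hand out at most 11 cards per suit (suit-T, suit-N run out sooner): 9 + 11 + 11 + 10 + 11 + 11 + 11 + 11 + 11 + 11 + 11 + 11 = 129 cards and still no suit has 12.
One more card lands in a suit already at 11, so 130 draws are enough and 129 are not.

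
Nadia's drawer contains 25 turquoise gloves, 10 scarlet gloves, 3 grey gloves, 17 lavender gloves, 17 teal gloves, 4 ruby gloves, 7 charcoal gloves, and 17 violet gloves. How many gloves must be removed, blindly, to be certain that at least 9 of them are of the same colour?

Pigeonhole: the 8 colours are the holes; the gloves drawn are the pigeons.
To avoid 9 of any one colour, the worst case takes at most 8 of each colour, or every glove of a colour that has fewer than 8.
That gives 8 + 8 + 3 + 8 + 8 + 4 + 7 + 8 = 54 gloves with no colour reaching 9.
The next glove forces some colour to 9, so 54 + 1 = 55.

55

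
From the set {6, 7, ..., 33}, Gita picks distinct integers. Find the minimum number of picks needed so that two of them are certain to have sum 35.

17

A set avoiding the sum 35 can contain at most one of each pair {x, 35−x}, plus the 4 elements whose complement lies outside the range.
The integers 18, …, 33 (16 of them) are such a set: any two sum to at least 18+19 = 37 > 35.
Any 17th integer completes one of the 12 pairs, so 17 choices force a sum of 35.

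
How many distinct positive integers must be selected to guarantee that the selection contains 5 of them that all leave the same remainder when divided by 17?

By pigeonhole, the 17 residue classes mod 17 are the pigeonholes.
With 68 integers one could put 4 in each residue class and have no class reach 5.
The 69th integer pushes some class to 5, so 17·4 + 1 = 69.

69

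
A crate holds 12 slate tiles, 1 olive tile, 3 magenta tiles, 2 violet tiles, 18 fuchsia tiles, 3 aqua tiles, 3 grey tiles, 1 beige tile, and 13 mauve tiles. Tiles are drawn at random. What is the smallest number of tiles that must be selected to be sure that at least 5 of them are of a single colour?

26

An adversary could hand out at most 4 tiles per colour (6 colours run out sooner): 4 + 1 + 3 + 2 + 4 + 3 + 3 + 1 + 4 = 25 tiles and still no colour has 5.
One more tile lands in a colour already at 4, so 26 draws are enough and 25 are not.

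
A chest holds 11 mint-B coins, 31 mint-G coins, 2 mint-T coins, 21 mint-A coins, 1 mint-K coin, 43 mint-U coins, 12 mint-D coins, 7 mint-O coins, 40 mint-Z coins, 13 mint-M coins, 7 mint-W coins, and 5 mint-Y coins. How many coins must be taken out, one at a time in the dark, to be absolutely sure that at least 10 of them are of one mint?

An adversary could hand out at most 9 coins per mint (5 mints run out sooner): 9 + 9 + 2 + 9 + 1 + 9 + 9 + 7 + 9 + 9 + 7 + 5 = 85 coins and still no mint has 10.
By the pigeonhole principle, one more coin lands in a mint already at 9, so 86 draws are enough and 85 are not.

86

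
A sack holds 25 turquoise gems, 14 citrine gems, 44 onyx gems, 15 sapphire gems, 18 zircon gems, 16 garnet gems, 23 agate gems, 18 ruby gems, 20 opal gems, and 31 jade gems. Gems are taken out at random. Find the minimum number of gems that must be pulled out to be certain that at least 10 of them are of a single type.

The 10 types are the holes; the gems drawn are the pigeons.
To avoid 10 of any one type, the worst case takes at most 9 of each type.
That gives 9 + 9 + 9 + 9 + 9 + 9 + 9 + 9 + 9 + 9 = 90 gems with no type reaching 10.
The next gem forces some type to 10, so 90 + 1 = 91.

91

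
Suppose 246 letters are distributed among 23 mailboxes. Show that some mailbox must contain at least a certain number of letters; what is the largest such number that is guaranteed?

11

By pigeonhole, the 23 mailboxes are the holes and the 246 letters are the pigeons.
If every mailbox held at most 10 letters, the total would be at most 23 × 10 = 230, which is less than 246.
So some mailbox holds at least ⌈246/23⌉ = 11 letters.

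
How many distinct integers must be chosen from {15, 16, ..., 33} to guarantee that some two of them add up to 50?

A set avoiding the sum 50 can contain at most one of each pair {x, 50−x}, plus the 3 elements whose complement lies outside the range or equal to its own complement.
The integers 15, …, 25 (11 of them) are such a set: any two sum to at least 15+16 = 31 and at most 24+25 = 49 < 50.
Any 12th integer completes one of the 8 pairs, so 12 choices force a sum of 50.

12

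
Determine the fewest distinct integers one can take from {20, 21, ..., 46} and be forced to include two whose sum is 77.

20

A set avoiding the sum 77 can contain at most one of each pair {x, 77−x}, plus the 11 elements whose complement lies outside the range.
The integers 20, …, 38 (19 of them) are such a set: any two sum to at least 20+21 = 41 and at most 37+38 = 75 < 77.
Any 20th integer completes one of the 8 pairs, so 20 choices force a sum of 77.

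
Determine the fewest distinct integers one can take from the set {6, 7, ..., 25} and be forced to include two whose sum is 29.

A set avoiding the sum 29 can contain at most one of each pair {x, 29−x}, plus the 2 elements whose complement lies outside the range.
The integers 15, …, 25 (11 of them) are such a set: any two sum to at least 15+16 = 31 > 29.
By pigeonhole, any 12th integer completes one of the 9 pairs, so 12 choices force a sum of 29.

12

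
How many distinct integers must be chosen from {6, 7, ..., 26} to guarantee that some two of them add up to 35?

A set avoiding the sum 35 can contain at most one of each pair {x, 35−x}, plus the 3 elements whose complement lies outside the range.
The integers 6, …, 17 (12 of them) are such a set: any two sum to at least 6+7 = 13 and at most 16+17 = 33 < 35.
By the pigeonhole principle, any 13th integer completes one of the 9 pairs, so 13 choices force a sum of 35.

13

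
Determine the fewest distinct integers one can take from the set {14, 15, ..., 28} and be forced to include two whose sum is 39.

A set avoiding the sum 39 can contain at most one of each pair {x, 39−x}, plus the 3 elements whose complement lies outside the range.
The integers 20, …, 28 (9 of them) are such a set: any two sum to at least 20+21 = 41 > 39.
By pigeonhole, any 10th integer completes one of the 6 pairs, so 10 choices force a sum of 39.

10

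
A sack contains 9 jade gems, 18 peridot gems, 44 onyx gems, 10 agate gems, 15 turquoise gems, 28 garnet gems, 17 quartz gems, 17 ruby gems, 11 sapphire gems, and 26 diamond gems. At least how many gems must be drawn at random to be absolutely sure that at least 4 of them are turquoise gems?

In the worst case for collecting turquoise gems, every non-turquoise gem comes out first.
There are 9 + 18 + 44 + 10 + 28 + 17 + 17 + 11 + 26 = 180 non-turquoise gems altogether.
After those, each further gem must be turquoise, so 180 + 4 = 184 draws guarantee 4 turquoise gems.

184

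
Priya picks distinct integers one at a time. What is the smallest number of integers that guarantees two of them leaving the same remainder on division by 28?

By pigeonhole, the 28 residue classes mod 28 are the pigeonholes.
With 28 integers one could put 1 in each residue class and have no class reach 2.
The 29th integer pushes some class to 2, so 28·1 + 1 = 29.

29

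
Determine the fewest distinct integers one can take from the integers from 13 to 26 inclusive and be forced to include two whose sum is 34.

11

Two chosen integers sum to 34 exactly when both halves of some pair {x, 34−x} with 13 ≤ x ≤ 34−x ≤ 21 are chosen — 4 such pairs.
The remaining 6 elements (those with no distinct partner in range) can never complete a 34-sum, so the worst case takes all of them and one from each pair: 6 + 4 = 10.
The 11th integer has to be the second member of some pair, so 10 + 1 = 11.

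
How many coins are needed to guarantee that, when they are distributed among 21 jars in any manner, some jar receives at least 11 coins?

With 210 coins one could put exactly 10 in each of the 21 jars, and no jar would reach 11.
One more coin must land in a jar that already has 10, giving it 11.
So 21 × 10 + 1 = 211 coins are required.

211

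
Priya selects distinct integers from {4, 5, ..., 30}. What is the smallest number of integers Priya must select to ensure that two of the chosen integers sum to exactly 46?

Two chosen integers sum to 46 exactly when both halves of some pair {x, 46−x} with 16 ≤ x ≤ 46−x ≤ 30 are chosen — 7 such pairs.
The remaining 13 elements (those with no distinct partner in range) can never complete a 46-sum, so the worst case takes all of them and one from each pair: 13 + 7 = 20.
The 21st integer has to be the second member of some pair, so 20 + 1 = 21.

21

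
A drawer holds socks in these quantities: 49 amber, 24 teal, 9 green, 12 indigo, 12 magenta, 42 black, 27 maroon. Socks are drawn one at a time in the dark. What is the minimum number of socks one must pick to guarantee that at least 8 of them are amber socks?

134

In the worst case for collecting amber socks, every non-amber sock comes out first.
There are 24 + 9 + 12 + 12 + 42 + 27 = 126 non-amber socks altogether.
After those, each further sock must be amber, so 126 + 8 = 134 draws guarantee 8 amber socks.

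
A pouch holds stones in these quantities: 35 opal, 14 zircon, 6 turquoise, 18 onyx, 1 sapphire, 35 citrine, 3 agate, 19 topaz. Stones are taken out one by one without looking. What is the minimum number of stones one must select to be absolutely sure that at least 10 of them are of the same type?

56

Put each drawn stone into a box by type. The largest draw with every box below 10 takes min(count, 9) from each type; types with fewer than 9 contribute all they have.
Σ min(cᵢ, 9) = 9 + 9 + 6 + 9 + 1 + 9 + 3 + 9 = 55.
Draw number 55 + 1 = 56 must push one box to 10.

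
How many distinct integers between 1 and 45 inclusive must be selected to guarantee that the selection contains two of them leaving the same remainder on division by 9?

10

By pigeonhole, the 9 residue classes mod 9 are the pigeonholes.
With 9 integers one could put 1 in each residue class and have no class reach 2.
The 10th integer pushes some class to 2, so 9·1 + 1 = 10.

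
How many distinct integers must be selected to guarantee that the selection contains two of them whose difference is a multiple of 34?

35

Integers whose pairwise differences are multiples of 34 are exactly those sharing a remainder mod 34. By pigeonhole, the 34 residue classes mod 34 are the pigeonholes.
With 34 integers one could put 1 in each residue class and have no class reach 2.
The 35th integer pushes some class to 2, so 34·1 + 1 = 35.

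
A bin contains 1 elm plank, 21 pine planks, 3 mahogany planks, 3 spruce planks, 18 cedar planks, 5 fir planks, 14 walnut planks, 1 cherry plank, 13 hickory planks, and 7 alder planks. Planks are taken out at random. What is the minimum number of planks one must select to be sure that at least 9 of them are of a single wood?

The 10 woods are the holes; the planks drawn are the pigeons.
To avoid 9 of any one wood, the worst case takes at most 8 of each wood, or every plank of a wood that has fewer than 8.
That gives 1 + 8 + 3 + 3 + 8 + 5 + 8 + 1 + 8 + 7 = 52 planks with no wood reaching 9.
The next plank forces some wood to 9, so 52 + 1 = 53.

53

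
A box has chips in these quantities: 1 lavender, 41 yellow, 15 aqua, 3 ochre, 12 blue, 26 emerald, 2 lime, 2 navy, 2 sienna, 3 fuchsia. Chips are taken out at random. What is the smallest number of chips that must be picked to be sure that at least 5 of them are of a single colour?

The 10 colours are the holes; the chips drawn are the pigeons.
To avoid 5 of any one colour, the worst case takes at most 4 of each colour, or every chip of a colour that has fewer than 4.
That gives 1 + 4 + 4 + 3 + 4 + 4 + 2 + 2 + 2 + 3 = 29 chips with no colour reaching 5.
The next chip forces some colour to 5, so 29 + 1 = 30.

30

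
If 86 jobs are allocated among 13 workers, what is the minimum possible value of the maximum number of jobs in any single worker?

The 13 workers are the holes and the 86 jobs are the pigeons.
If every worker held at most 6 jobs, the total would be at most 13 × 6 = 78, which is less than 86.
So some worker holds at least ⌈86/13⌉ = 7 jobs.

7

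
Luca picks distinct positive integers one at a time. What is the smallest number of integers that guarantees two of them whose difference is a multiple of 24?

25

Integers whose pairwise differences are multiples of 24 are exactly those sharing a remainder mod 24. The 24 residue classes mod 24 are the pigeonholes.
With 24 integers one could put 1 in each residue class and have no class reach 2.
The 25th integer pushes some class to 2, so 24·1 + 1 = 25.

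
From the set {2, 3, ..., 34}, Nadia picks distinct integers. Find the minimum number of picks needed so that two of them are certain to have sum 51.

25

Two chosen integers sum to 51 exactly when both halves of some pair {x, 51−x} with 17 ≤ x ≤ 51−x ≤ 34 are chosen — 9 such pairs.
The remaining 15 elements (those with no distinct partner in range) can never complete a 51-sum, so the worst case takes all of them and one from each pair: 15 + 9 = 24.
Pigeonhole: the 25th integer has to be the second member of some pair, so 24 + 1 = 25.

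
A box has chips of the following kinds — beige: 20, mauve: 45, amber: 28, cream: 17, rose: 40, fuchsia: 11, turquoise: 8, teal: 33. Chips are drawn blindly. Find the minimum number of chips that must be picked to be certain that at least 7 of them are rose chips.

169

In the worst case for collecting rose chips, every non-rose chip comes out first.
There are 20 + 45 + 28 + 17 + 11 + 8 + 33 = 162 non-rose chips altogether.
After those, each further chip must be rose, so 162 + 7 = 169 draws guarantee 7 rose chips.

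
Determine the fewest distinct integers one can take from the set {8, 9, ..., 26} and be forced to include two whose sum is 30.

13

A set avoiding the sum 30 can contain at most one of each pair {x, 30−x}, plus the 5 elements whose complement lies outside the range or equal to its own complement.
The integers 15, …, 26 (12 of them) are such a set: any two sum to at least 15+16 = 31 > 30.
Any 13th integer completes one of the 7 pairs, so 13 choices force a sum of 30.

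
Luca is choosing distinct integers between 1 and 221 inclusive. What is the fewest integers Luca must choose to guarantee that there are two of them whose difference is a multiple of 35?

Integers whose pairwise differences are multiples of 35 are exactly those sharing a remainder mod 35. The 35 residue classes mod 35 are the pigeonholes.
With 35 integers one could put 1 in each residue class and have no class reach 2.
The 36th integer pushes some class to 2, so 35·1 + 1 = 36.

36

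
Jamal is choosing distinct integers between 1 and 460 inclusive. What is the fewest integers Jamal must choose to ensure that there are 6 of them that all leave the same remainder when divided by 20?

Pigeonhole: the 20 residue classes mod 20 are the pigeonholes.
With 100 integers one could put 5 in each residue class and have no class reach 6.
The 101st integer pushes some class to 6, so 20·5 + 1 = 101.

101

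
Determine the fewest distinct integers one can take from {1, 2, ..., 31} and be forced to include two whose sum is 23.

A set avoiding the sum 23 can contain at most one of each pair {x, 23−x}, plus the 9 elements whose complement lies outside the range.
The integers 12, …, 31 (20 of them) are such a set: any two sum to at least 12+13 = 25 > 23.
By pigeonhole, any 21st integer completes one of the 11 pairs, so 21 choices force a sum of 23.

21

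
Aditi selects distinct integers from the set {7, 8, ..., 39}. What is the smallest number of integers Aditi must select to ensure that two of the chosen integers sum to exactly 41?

A set avoiding the sum 41 can contain at most one of each pair {x, 41−x}, plus the 5 elements whose complement lies outside the range.
The integers 21, …, 39 (19 of them) are such a set: any two sum to at least 21+22 = 43 > 41.
Any 20th integer completes one of the 14 pairs, so 20 choices force a sum of 41.

20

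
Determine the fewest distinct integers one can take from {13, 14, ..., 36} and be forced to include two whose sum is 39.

18

A set avoiding the sum 39 can contain at most one of each pair {x, 39−x}, plus the 10 elements whose complement lies outside the range.
The integers 20, …, 36 (17 of them) are such a set: any two sum to at least 20+21 = 41 > 39.
Pigeonhole: any 18th integer completes one of the 7 pairs, so 18 choices force a sum of 39.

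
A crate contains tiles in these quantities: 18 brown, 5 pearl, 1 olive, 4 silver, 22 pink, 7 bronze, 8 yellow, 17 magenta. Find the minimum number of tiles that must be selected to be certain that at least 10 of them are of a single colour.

An adversary could hand out at most 9 tiles per colour (5 colours run out sooner): 9 + 5 + 1 + 4 + 9 + 7 + 8 + 9 = 52 tiles and still no colour has 10.
One more tile lands in a colour already at 9, so 53 draws are enough and 52 are not.

53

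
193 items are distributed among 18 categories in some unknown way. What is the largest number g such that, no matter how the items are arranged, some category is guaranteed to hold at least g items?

By the pigeonhole principle, the 18 categories are the holes and the 193 items are the pigeons.
If every category held at most 10 items, the total would be at most 18 × 10 = 180, which is less than 193.
So some category holds at least ⌈193/18⌉ = 11 items.

11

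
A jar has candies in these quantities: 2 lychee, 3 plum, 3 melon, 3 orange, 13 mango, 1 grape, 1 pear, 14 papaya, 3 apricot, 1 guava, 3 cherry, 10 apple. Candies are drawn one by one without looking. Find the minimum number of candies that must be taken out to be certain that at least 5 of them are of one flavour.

The 12 flavours are the holes; the candies drawn are the pigeons.
To avoid 5 of any one flavour, the worst case takes at most 4 of each flavour, or every candy of a flavour that has fewer than 4.
That gives 2 + 3 + 3 + 3 + 4 + 1 + 1 + 4 + 3 + 1 + 3 + 4 = 32 candies with no flavour reaching 5.
The next candy forces some flavour to 5, so 32 + 1 = 33.

33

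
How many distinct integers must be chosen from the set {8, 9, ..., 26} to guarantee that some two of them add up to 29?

13

Group the elements by complementary pair {x, 29−x}: {8,21}, {9,20}, {10,19}, …, giving 7 two-element pairs and 5 integers whose partner 29−x falls outside [8,26].
Pigeonhole: treating each of those 12 groups as a pigeonhole, one can pick one integer per group — 12 integers — with no two summing to 29.
The 13th integer lands in an occupied pair, forcing a sum of 29.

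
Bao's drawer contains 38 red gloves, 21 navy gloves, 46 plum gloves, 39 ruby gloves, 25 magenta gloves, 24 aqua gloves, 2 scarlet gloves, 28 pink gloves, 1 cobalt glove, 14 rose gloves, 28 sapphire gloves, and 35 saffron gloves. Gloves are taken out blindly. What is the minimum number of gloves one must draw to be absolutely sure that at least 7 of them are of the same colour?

The 12 colours are the holes; the gloves drawn are the pigeons.
To avoid 7 of any one colour, the worst case takes at most 6 of each colour, or every glove of a colour that has fewer than 6.
That gives 6 + 6 + 6 + 6 + 6 + 6 + 2 + 6 + 1 + 6 + 6 + 6 = 63 gloves with no colour reaching 7.
The next glove forces some colour to 7, so 63 + 1 = 64.

64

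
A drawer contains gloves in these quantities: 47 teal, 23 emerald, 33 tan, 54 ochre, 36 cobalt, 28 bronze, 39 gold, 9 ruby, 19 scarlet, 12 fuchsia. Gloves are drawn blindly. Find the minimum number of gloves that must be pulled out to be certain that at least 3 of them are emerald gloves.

280

In the worst case for collecting emerald gloves, every non-emerald glove comes out first.
There are 47 + 33 + 54 + 36 + 28 + 39 + 9 + 19 + 12 = 277 non-emerald gloves altogether.
After those, each further glove must be emerald, so 277 + 3 = 280 draws guarantee 3 emerald gloves.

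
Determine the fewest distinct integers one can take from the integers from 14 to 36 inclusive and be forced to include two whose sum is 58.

17

Two chosen integers sum to 58 exactly when both halves of some pair {x, 58−x} with 22 ≤ x ≤ 58−x ≤ 36 are chosen — 7 such pairs.
The remaining 9 elements (those with no distinct partner in range) can never complete a 58-sum, so the worst case takes all of them and one from each pair: 9 + 7 = 16.
By the pigeonhole principle, the 17th integer has to be the second member of some pair, so 16 + 1 = 17.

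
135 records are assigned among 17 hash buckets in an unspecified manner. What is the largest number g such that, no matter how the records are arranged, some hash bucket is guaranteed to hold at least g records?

8

By pigeonhole, the 17 hash buckets are the holes and the 135 records are the pigeons.
If every hash bucket held at most 7 records, the total would be at most 17 × 7 = 119, which is less than 135.
So some hash bucket holds at least ⌈135/17⌉ = 8 records.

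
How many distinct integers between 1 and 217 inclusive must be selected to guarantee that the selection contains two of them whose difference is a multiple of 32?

33

Integers whose pairwise differences are multiples of 32 are exactly those sharing a remainder mod 32. By pigeonhole, the 32 residue classes mod 32 are the pigeonholes.
With 32 integers one could put 1 in each residue class and have no class reach 2.
The 33rd integer pushes some class to 2, so 32·1 + 1 = 33.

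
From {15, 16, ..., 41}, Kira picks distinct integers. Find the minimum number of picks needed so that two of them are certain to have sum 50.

18

Group the elements by complementary pair {x, 50−x}: {15,35}, {16,34}, {17,33}, …, giving 10 two-element pairs, the single value 25 (it cannot pair with itself since the integers are distinct), and 6 integers whose partner 50−x falls outside [15,41].
Pigeonhole: treating each of those 17 groups as a pigeonhole, one can pick one integer per group — 17 integers — with no two summing to 50.
The 18th integer lands in an occupied pair, forcing a sum of 50.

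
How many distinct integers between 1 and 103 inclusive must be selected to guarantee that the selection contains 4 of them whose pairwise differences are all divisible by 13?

Integers whose pairwise differences are multiples of 13 are exactly those sharing a remainder mod 13. Pigeonhole: the 13 residue classes mod 13 are the pigeonholes.
With 39 integers one could put 3 in each residue class and have no class reach 4.
The 40th integer pushes some class to 4, so 13·3 + 1 = 40.

40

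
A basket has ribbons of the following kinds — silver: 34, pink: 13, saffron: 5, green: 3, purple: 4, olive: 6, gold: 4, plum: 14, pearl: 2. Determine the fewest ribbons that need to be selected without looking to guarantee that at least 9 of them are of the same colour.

49

The 9 colours are the holes; the ribbons drawn are the pigeons.
To avoid 9 of any one colour, the worst case takes at most 8 of each colour, or every ribbon of a colour that has fewer than 8.
That gives 8 + 8 + 5 + 3 + 4 + 6 + 4 + 8 + 2 = 48 ribbons with no colour reaching 9.
The next ribbon forces some colour to 9, so 48 + 1 = 49.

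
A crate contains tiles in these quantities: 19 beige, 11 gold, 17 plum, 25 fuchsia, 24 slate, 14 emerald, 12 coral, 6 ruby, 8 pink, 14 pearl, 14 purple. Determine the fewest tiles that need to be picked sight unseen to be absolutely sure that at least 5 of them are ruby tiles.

163

In the worst case for collecting ruby tiles, every non-ruby tile comes out first.
There are 19 + 11 + 17 + 25 + 24 + 14 + 12 + 8 + 14 + 14 = 158 non-ruby tiles altogether.
After those, each further tile must be ruby, so 158 + 5 = 163 draws guarantee 5 ruby tiles.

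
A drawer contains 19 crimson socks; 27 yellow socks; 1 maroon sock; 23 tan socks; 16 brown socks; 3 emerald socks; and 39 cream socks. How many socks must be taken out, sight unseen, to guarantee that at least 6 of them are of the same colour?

An adversary could hand out at most 5 socks per colour (maroon, emerald run out sooner): 5 + 5 + 1 + 5 + 5 + 3 + 5 = 29 socks and still no colour has 6.
One more sock lands in a colour already at 5, so 30 draws are enough and 29 are not.

30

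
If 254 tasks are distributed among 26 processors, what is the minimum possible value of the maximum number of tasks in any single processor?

The 26 processors are the holes and the 254 tasks are the pigeons.
If every processor held at most 9 tasks, the total would be at most 26 × 9 = 234, which is less than 254.
So some processor holds at least ⌈254/26⌉ = 10 tasks.

10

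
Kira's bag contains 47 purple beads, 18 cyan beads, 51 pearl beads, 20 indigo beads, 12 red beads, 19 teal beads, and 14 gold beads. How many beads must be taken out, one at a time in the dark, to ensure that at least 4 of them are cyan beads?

In the worst case for collecting cyan beads, every non-cyan bead comes out first.
There are 47 + 51 + 20 + 12 + 19 + 14 = 163 non-cyan beads altogether.
After those, each further bead must be cyan, so 163 + 4 = 167 draws guarantee 4 cyan beads.

167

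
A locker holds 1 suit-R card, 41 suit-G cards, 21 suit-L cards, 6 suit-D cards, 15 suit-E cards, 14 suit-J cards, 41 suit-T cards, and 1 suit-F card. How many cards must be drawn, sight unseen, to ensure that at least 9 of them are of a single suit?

49

By pigeonhole, put each drawn card into a box by suit. The largest draw with every box below 9 takes min(count, 8) from each suit; suits with fewer than 8 contribute all they have.
Σ min(cᵢ, 8) = 1 + 8 + 8 + 6 + 8 + 8 + 8 + 1 = 48.
Draw number 48 + 1 = 49 must push one box to 9.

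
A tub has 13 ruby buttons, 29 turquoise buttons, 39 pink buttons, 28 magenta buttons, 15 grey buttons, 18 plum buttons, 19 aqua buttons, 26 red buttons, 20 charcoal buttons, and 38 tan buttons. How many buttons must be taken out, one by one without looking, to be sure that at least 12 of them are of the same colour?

By the pigeonhole principle, put each drawn button into a box by colour. The largest draw with every box below 12 takes min(count, 11) from each colour.
Σ min(cᵢ, 11) = 11 + 11 + 11 + 11 + 11 + 11 + 11 + 11 + 11 + 11 = 110.
Draw number 110 + 1 = 111 must push one box to 12.

111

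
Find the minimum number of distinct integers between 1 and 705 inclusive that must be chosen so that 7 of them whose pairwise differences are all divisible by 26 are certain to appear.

157

Integers whose pairwise differences are multiples of 26 are exactly those sharing a remainder mod 26. By the pigeonhole principle, the 26 residue classes mod 26 are the pigeonholes.
With 156 integers one could put 6 in each residue class and have no class reach 7.
The 157th integer pushes some class to 7, so 26·6 + 1 = 157.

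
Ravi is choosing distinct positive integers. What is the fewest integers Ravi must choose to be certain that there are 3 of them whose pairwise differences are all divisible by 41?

Integers whose pairwise differences are multiples of 41 are exactly those sharing a remainder mod 41. By pigeonhole, the 41 residue classes mod 41 are the pigeonholes.
With 82 integers one could put 2 in each residue class and have no class reach 3.
The 83rd integer pushes some class to 3, so 41·2 + 1 = 83.

83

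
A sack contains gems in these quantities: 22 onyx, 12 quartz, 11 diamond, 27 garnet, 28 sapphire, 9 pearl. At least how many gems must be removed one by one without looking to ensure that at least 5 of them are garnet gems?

87

In the worst case for collecting garnet gems, every non-garnet gem comes out first.
There are 22 + 12 + 11 + 28 + 9 = 82 non-garnet gems altogether.
After those, each further gem must be garnet, so 82 + 5 = 87 draws guarantee 5 garnet gems.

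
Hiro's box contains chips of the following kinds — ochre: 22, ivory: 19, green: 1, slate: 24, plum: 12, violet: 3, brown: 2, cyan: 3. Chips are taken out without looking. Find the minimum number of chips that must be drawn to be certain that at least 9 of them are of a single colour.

42

By pigeonhole, the 8 colours are the holes; the chips drawn are the pigeons.
To avoid 9 of any one colour, the worst case takes at most 8 of each colour, or every chip of a colour that has fewer than 8.
That gives 8 + 8 + 1 + 8 + 8 + 3 + 2 + 3 = 41 chips with no colour reaching 9.
The next chip forces some colour to 9, so 41 + 1 = 42.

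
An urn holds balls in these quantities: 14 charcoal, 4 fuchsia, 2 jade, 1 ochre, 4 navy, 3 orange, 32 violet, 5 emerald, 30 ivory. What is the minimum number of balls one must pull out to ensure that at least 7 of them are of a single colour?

38

By the pigeonhole principle, put each drawn ball into a box by colour. The largest draw with every box below 7 takes min(count, 6) from each colour; colours with fewer than 6 contribute all they have.
Σ min(cᵢ, 6) = 6 + 4 + 2 + 1 + 4 + 3 + 6 + 5 + 6 = 37.
Draw number 37 + 1 = 38 must push one box to 7.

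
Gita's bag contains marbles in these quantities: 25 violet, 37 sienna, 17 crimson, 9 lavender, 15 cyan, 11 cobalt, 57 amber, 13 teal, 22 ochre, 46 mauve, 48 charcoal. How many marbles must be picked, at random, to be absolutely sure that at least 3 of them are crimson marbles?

In the worst case for collecting crimson marbles, every non-crimson marble comes out first.
There are 25 + 37 + 9 + 15 + 11 + 57 + 13 + 22 + 46 + 48 = 283 non-crimson marbles altogether.
After those, each further marble must be crimson, so 283 + 3 = 286 draws guarantee 3 crimson marbles.

286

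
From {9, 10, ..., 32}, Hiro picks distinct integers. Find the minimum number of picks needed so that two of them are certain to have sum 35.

16

Two chosen integers sum to 35 exactly when both halves of some pair {x, 35−x} with 9 ≤ x ≤ 35−x ≤ 26 are chosen — 9 such pairs.
The remaining 6 elements (those with no distinct partner in range) can never complete a 35-sum, so the worst case takes all of them and one from each pair: 6 + 9 = 15.
The 16th integer has to be the second member of some pair, so 15 + 1 = 16.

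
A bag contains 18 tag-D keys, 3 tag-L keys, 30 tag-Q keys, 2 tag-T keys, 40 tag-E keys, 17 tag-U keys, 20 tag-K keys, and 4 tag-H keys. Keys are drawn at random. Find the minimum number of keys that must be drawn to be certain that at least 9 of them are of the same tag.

Pigeonhole: put each drawn key into a box by tag. The largest draw with every box below 9 takes min(count, 8) from each tag; tags with fewer than 8 contribute all they have.
Σ min(cᵢ, 8) = 8 + 3 + 8 + 2 + 8 + 8 + 8 + 4 = 49.
Draw number 49 + 1 = 50 must push one box to 9.

50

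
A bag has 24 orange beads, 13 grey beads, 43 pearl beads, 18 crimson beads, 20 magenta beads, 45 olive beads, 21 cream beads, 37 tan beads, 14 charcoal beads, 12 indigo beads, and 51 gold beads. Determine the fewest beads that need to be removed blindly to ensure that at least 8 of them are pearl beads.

In the worst case for collecting pearl beads, every non-pearl bead comes out first.
There are 24 + 13 + 18 + 20 + 45 + 21 + 37 + 14 + 12 + 51 = 255 non-pearl beads altogether.
After those, each further bead must be pearl, so 255 + 8 = 263 draws guarantee 8 pearl beads.

263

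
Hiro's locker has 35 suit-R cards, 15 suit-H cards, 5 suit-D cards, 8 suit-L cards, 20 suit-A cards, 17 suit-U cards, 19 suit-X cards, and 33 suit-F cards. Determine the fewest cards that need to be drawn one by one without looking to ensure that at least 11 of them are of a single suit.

74

Pigeonhole: the 8 suits are the holes; the cards drawn are the pigeons.
To avoid 11 of any one suit, the worst case takes at most 10 of each suit, or every card of a suit that has fewer than 10.
That gives 10 + 10 + 5 + 8 + 10 + 10 + 10 + 10 = 73 cards with no suit reaching 11.
The next card forces some suit to 11, so 73 + 1 = 74.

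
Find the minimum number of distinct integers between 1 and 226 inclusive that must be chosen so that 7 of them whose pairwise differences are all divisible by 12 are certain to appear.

Integers whose pairwise differences are multiples of 12 are exactly those sharing a remainder mod 12. The 12 residue classes mod 12 are the pigeonholes.
With 72 integers one could put 6 in each residue class and have no class reach 7.
The 73rd integer pushes some class to 7, so 12·6 + 1 = 73.

73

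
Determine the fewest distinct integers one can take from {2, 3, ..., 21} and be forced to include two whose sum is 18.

Group the elements by complementary pair {x, 18−x}: {2,16}, {3,15}, {4,14}, …, giving 7 two-element pairs, the single value 9 (it cannot pair with itself since the integers are distinct), and 5 integers whose partner 18−x falls outside [2,21].
Pigeonhole: treating each of those 13 groups as a pigeonhole, one can pick one integer per group — 13 integers — with no two summing to 18.
The 14th integer lands in an occupied pair, forcing a sum of 18.

14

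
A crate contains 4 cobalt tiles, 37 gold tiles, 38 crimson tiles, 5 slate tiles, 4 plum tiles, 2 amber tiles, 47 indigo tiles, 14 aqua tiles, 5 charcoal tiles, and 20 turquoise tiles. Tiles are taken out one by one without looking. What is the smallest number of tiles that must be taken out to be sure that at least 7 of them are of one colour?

An adversary could hand out at most 6 tiles per colour (5 colours run out sooner): 4 + 6 + 6 + 5 + 4 + 2 + 6 + 6 + 5 + 6 = 50 tiles and still no colour has 7.
Pigeonhole: one more tile lands in a colour already at 6, so 51 draws are enough and 50 are not.

51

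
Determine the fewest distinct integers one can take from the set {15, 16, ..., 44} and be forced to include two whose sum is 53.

19

A set avoiding the sum 53 can contain at most one of each pair {x, 53−x}, plus the 6 elements whose complement lies outside the range.
The integers 27, …, 44 (18 of them) are such a set: any two sum to at least 27+28 = 55 > 53.
Any 19th integer completes one of the 12 pairs, so 19 choices force a sum of 53.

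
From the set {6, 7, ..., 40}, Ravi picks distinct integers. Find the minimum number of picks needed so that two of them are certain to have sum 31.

A set avoiding the sum 31 can contain at most one of each pair {x, 31−x}, plus the 15 elements whose complement lies outside the range.
The integers 16, …, 40 (25 of them) are such a set: any two sum to at least 16+17 = 33 > 31.
By the pigeonhole principle, any 26th integer completes one of the 10 pairs, so 26 choices force a sum of 31.

26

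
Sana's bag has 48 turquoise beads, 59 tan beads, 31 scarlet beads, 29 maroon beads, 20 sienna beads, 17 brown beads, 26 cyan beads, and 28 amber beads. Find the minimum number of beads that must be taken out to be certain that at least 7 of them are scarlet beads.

234

In the worst case for collecting scarlet beads, every non-scarlet bead comes out first.
There are 48 + 59 + 29 + 20 + 17 + 26 + 28 = 227 non-scarlet beads altogether.
After those, each further bead must be scarlet, so 227 + 7 = 234 draws guarantee 7 scarlet beads.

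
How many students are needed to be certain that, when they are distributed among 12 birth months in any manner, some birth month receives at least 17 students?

193

With 192 students one could put exactly 16 in each of the 12 birth months, and no birth month would reach 17.
Pigeonhole: one more student must land in a birth month that already has 16, giving it 17.
So 12 × 16 + 1 = 193 students are required.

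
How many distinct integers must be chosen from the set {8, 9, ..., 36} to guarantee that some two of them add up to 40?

18

Two chosen integers sum to 40 exactly when both halves of some pair {x, 40−x} with 8 ≤ x ≤ 40−x ≤ 32 are chosen — 12 such pairs.
The remaining 5 elements (those with no distinct partner in range) can never complete a 40-sum, so the worst case takes all of them and one from each pair: 5 + 12 = 17.
Pigeonhole: the 18th integer has to be the second member of some pair, so 17 + 1 = 18.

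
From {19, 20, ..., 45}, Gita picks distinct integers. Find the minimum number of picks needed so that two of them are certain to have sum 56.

19

Group the elements by complementary pair {x, 56−x}: {19,37}, {20,36}, {21,35}, …, giving 9 two-element pairs, the single value 28 (it cannot pair with itself since the integers are distinct), and 8 integers whose partner 56−x falls outside [19,45].
Treating each of those 18 groups as a pigeonhole, one can pick one integer per group — 18 integers — with no two summing to 56.
The 19th integer lands in an occupied pair, forcing a sum of 56.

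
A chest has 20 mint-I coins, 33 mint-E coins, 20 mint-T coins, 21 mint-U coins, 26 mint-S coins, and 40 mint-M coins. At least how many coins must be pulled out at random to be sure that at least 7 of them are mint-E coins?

In the worst case for collecting mint-E coins, every non-mint-E coin comes out first.
There are 20 + 20 + 21 + 26 + 40 = 127 non-mint-E coins altogether.
After those, each further coin must be mint-E, so 127 + 7 = 134 draws guarantee 7 mint-E coins.

134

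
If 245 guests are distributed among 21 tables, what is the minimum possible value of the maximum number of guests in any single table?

12

By the pigeonhole principle, the 21 tables are the holes and the 245 guests are the pigeons.
If every table held at most 11 guests, the total would be at most 21 × 11 = 231, which is less than 245.
So some table holds at least ⌈245/21⌉ = 12 guests.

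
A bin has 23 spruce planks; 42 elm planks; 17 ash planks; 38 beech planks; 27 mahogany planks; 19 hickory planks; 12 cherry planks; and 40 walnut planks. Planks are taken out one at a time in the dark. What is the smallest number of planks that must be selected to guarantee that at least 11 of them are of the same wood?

The 8 woods are the holes; the planks drawn are the pigeons.
To avoid 11 of any one wood, the worst case takes at most 10 of each wood.
That gives 10 + 10 + 10 + 10 + 10 + 10 + 10 + 10 = 80 planks with no wood reaching 11.
The next plank forces some wood to 11, so 80 + 1 = 81.

81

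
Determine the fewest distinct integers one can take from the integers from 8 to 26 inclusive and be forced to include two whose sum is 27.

14

Two chosen integers sum to 27 exactly when both halves of some pair {x, 27−x} with 8 ≤ x ≤ 27−x ≤ 19 are chosen — 6 such pairs.
The remaining 7 elements (those with no distinct partner in range) can never complete a 27-sum, so the worst case takes all of them and one from each pair: 7 + 6 = 13.
Pigeonhole: the 14th integer has to be the second member of some pair, so 13 + 1 = 14.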